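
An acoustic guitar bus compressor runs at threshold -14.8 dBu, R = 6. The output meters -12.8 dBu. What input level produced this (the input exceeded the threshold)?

-2.8 dBu

The compressed level sits -12.8 − (-14.8) = 2 dB over threshold.
Before 6:1 compression the overshoot was 2 × 6 = 12 dB, so input = -14.8 + 12 = -2.8 dBu.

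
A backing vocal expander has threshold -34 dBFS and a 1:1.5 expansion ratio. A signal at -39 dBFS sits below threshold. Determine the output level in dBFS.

-41.5 dBFS

Below threshold, a 1:1.5 expander applies gain = (1.5−1)×(T − x) of attenuation.
(1.5−1) × 5 = 2.5 dB, so output = -39 − 2.5 = -41.5 dBFS.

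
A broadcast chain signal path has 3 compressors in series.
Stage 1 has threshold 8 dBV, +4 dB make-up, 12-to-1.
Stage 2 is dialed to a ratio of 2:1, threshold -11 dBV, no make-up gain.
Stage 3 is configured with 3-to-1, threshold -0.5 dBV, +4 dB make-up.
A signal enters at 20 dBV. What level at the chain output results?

4 dBV

Stage 1: 12 dB above 8 dBV, reduced 12:1 to 1 dB above → 9 dBV; +4 dB make-up → 13 dBV.
Stage 2: 24 dB above -11 dBV, reduced 2:1 to 12 dB above → 1 dBV.
Stage 3: 1.5 dB above -0.5 dBV, reduced 3:1 to 0.5 dB above → 0 dBV; +4 dB make-up → 4 dBV.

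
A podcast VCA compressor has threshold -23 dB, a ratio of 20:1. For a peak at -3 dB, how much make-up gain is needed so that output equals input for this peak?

19 dB

The peak compresses to -23 + 20/20 = -22 dB.
To reach -3 dB requires -3 − (-22) = 19 dB of make-up.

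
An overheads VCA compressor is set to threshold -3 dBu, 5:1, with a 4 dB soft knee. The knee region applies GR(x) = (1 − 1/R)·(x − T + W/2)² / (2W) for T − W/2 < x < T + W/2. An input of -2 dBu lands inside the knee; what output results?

-2.9 dBu

x − T + W/2 = -2 − (-3) + 2 = 3.
GR = (1 − 1/5) × 3² / 8 = 0.8 × 9 / 8 = 0.9 dB.
Output = -2 − 0.9 = -2.9 dBu.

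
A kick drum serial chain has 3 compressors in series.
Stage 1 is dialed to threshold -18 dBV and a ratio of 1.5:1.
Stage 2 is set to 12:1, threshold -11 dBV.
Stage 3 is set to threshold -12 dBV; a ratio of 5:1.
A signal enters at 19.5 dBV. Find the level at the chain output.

-11.5 dBV

Stage 1: 19.5 dBV is 37.5 dB over -18 dBV; at 1.5:1 that becomes 25 dB over, giving 7 dBV.
Stage 2: 18 dB above -11 dBV, reduced 12:1 to 1.5 dB above → -9.5 dBV.
Stage 3: -9.5 dBV is 2.5 dB over -12 dBV; at 5:1 that becomes 0.5 dB over, giving -11.5 dBV.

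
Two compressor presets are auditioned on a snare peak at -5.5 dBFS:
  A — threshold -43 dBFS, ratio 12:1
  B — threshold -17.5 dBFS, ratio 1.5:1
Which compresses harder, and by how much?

A, by 30.375 dB

A: GR = 37.5 − 37.5/12 = 34.375 dB.
B: GR = 12 − 12/1.5 = 4 dB.
Difference: 30.375 dB in favour of A.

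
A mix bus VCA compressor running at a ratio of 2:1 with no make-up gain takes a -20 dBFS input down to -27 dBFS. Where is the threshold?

Gain reduction = -20 − (-27) = 7 dB; output overshoot = GR / (R − 1) = 7 / 1 = 7 dB.
Threshold = output − output overshoot = -27 − 7 = -34 dBFS.

-34 dBFS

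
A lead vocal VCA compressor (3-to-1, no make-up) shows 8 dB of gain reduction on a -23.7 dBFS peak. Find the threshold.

-35.7 dBFS

Gain reduction = -23.7 − (-31.7) = 8 dB; output overshoot = GR / (R − 1) = 8 / 2 = 4 dB.
Threshold = output − output overshoot = -31.7 − 4 = -35.7 dBFS.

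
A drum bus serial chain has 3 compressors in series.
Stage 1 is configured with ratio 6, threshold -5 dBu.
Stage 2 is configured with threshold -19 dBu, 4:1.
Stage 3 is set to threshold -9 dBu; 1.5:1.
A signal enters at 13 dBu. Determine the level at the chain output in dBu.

Stage 1: overshoot 18 dB → 18/6 = 3 dB → -2 dBu.
Stage 2: 17 dB above -19 dBu, reduced 4:1 to 4.25 dB above → -14.75 dBu.
Stage 3: -14.75 dBu ≤ -9 dBu, so stage 3 doesn't engage; output -14.75 dBu.

-14.75 dBu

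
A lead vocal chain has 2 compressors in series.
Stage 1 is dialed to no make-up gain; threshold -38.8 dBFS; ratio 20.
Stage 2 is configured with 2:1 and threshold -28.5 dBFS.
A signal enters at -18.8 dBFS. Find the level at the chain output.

-37.8 dBFS

Stage 1: 20 dB above -38.8 dBFS, reduced 20:1 to 1 dB above → -37.8 dBFS.
Stage 2: -37.8 dBFS is at or below the -28.5 dBFS threshold — no compression; output -37.8 dBFS.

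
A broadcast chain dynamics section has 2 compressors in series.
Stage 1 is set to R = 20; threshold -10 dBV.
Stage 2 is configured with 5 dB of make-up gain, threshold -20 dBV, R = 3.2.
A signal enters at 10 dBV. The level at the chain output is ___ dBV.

Stage 1: 20 dB above -10 dBV, reduced 20:1 to 1 dB above → -9 dBV.
Stage 2: overshoot 11 dB → 11/3.2 = 3.4375 dB → -16.5625 dBV; +5 dB make-up → -11.5625 dBV.

-11.5625 dBV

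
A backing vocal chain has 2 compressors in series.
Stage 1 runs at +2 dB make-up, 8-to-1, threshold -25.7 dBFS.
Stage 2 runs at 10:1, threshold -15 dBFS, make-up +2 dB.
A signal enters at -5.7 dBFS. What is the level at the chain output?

Stage 1: overshoot 20 dB → 20/8 = 2.5 dB → -23.2 dBFS; +2 dB make-up → -21.2 dBFS.
Stage 2: -21.2 dBFS is at or below the -15 dBFS threshold — no compression; make-up brings it to -19.2 dBFS.

-19.2 dBFS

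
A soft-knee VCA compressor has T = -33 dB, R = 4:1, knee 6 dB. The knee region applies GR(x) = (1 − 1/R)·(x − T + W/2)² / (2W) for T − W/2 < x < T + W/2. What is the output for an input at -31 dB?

-32.5625 dB

x − T + W/2 = -31 − (-33) + 3 = 5.
GR = (1 − 1/4) × 5² / 12 = 0.75 × 25 / 12 = 1.5625 dB.
Output = -31 − 1.5625 = -32.5625 dB.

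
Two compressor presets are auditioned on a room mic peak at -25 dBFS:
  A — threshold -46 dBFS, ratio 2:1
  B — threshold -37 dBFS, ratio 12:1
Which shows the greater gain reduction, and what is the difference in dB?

A: 21 dB over, compressed to 10.5 dB over, so 10.5 dB of GR.
B: 12 dB over, compressed to 1 dB over, so 11 dB of GR.
B reduces 0.5 dB more.

B, by 0.5 dB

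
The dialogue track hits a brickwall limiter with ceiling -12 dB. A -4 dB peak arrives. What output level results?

A brickwall limiter is an ∞:1 compressor: any input above the ceiling is clamped to -12 dB.

-12 dB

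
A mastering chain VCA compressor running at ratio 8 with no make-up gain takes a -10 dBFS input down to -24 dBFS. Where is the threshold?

Gain reduction = -10 − (-24) = 14 dB; output overshoot = GR / (R − 1) = 14 / 7 = 2 dB.
Threshold = output − output overshoot = -24 − 2 = -26 dBFS.

-26 dBFS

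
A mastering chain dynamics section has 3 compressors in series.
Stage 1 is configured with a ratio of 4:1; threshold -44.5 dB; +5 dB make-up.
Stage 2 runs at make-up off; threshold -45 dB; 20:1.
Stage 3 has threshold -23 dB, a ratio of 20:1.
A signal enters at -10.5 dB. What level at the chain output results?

-44.3 dB

Stage 1: overshoot 34 dB → 34/4 = 8.5 dB → -36 dB; +5 dB make-up → -31 dB.
Stage 2: -31 dB is 14 dB over -45 dB; at 20:1 that becomes 0.7 dB over, giving -44.3 dB.
Stage 3: -44.3 dB ≤ -23 dB, so stage 3 doesn't engage; output -44.3 dB.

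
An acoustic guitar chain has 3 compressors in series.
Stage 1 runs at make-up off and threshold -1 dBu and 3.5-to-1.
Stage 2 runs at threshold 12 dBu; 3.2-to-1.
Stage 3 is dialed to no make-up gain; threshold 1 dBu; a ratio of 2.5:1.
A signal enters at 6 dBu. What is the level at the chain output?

1 dBu

Stage 1: 6 dBu is 7 dB over -1 dBu; at 3.5:1 that becomes 2 dB over, giving 1 dBu.
Stage 2: 1 dBu ≤ 12 dBu, so stage 2 doesn't engage; output 1 dBu.
Stage 3: 1 dBu ≤ 1 dBu, so stage 3 doesn't engage; output 1 dBu.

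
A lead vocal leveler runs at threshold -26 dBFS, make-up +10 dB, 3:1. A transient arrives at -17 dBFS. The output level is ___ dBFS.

The input is 9 dB above the -26 dBFS threshold.
At 3:1 the overshoot is divided by 3, leaving 3 dB above threshold.
Output = -26 + 3 = -23 dBFS; make-up adds 10 dB, giving -13 dBFS.

-13 dBFS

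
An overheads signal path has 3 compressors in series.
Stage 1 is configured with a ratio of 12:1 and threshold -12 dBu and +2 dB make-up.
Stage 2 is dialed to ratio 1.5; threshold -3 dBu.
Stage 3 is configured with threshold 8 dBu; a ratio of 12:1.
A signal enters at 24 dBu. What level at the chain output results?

Stage 1: 24 dBu is 36 dB over -12 dBu; at 12:1 that becomes 3 dB over, giving -9 dBu; +2 dB make-up → -7 dBu.
Stage 2: -7 dBu ≤ -3 dBu, so stage 2 doesn't engage; output -7 dBu.
Stage 3: -7 dBu ≤ 8 dBu, so stage 3 doesn't engage; output -7 dBu.

-7 dBu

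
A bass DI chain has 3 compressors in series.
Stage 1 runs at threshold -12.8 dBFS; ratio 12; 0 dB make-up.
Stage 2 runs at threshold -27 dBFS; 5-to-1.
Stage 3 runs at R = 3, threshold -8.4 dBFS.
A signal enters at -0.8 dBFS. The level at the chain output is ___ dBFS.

-23.96 dBFS

Stage 1: -0.8 dBFS is 12 dB over -12.8 dBFS; at 12:1 that becomes 1 dB over, giving -11.8 dBFS.
Stage 2: 15.2 dB above -27 dBFS, reduced 5:1 to 3.04 dB above → -23.96 dBFS.
Stage 3: below threshold (-23.96 ≤ -8.4); passes unchanged; output -23.96 dBFS.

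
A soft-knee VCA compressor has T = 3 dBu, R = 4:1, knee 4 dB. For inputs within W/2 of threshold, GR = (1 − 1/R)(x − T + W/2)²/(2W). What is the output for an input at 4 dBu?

x − T + W/2 = 4 − 3 + 2 = 3.
GR = (1 − 1/4) × 3² / 8 = 0.75 × 9 / 8 = 0.84375 dB.
Output = 4 − 0.84375 = 3.15625 dBu.

3.15625 dBu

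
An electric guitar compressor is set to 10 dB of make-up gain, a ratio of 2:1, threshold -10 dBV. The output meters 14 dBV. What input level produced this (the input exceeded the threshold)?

Remove make-up: 14 − 10 = 4 dBV.
The compressed level sits 4 − (-10) = 14 dB over threshold.
Input overshoot = R × output overshoot = 28 dB → input = -10 + 28 = 18 dBV.

18 dBV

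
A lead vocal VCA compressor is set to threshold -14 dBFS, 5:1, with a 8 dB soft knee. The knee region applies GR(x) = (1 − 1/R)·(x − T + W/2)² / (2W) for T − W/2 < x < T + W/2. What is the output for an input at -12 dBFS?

-13.8 dBFS

x − T + W/2 = -12 − (-14) + 4 = 6.
GR = (1 − 1/5) × 6² / 16 = 0.8 × 36 / 16 = 1.8 dB.
Output = -12 − 1.8 = -13.8 dBFS.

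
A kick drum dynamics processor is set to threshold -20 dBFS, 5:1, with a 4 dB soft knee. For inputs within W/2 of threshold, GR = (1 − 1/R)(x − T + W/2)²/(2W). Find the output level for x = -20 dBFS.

x − T + W/2 = -20 − (-20) + 2 = 2.
GR = (1 − 1/5) × 2² / 8 = 0.8 × 4 / 8 = 0.4 dB.
Output = -20 − 0.4 = -20.4 dBFS.

-20.4 dBFS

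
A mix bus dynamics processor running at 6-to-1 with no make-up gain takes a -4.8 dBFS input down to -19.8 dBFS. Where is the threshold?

-22.8 dBFS

Input is 18 dB above T (since output overshoot × R = input overshoot: (-19.8 − T)·6 = -4.8 − T gives T = -22.8 dBFS).
Check: -22.8 + (-4.8 − (-22.8))/6 = -22.8 + 3 = -19.8 dBFS. ✓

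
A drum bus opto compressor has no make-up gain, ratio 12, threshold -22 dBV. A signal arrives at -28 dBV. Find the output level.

-28 dBV

-28 dBV is 6 dB below the -22 dBV threshold, so no gain reduction is applied.
Output = input = -28 dBV.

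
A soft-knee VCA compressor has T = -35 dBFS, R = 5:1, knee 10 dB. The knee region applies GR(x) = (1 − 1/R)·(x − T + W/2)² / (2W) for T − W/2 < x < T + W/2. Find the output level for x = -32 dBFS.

x − T + W/2 = -32 − (-35) + 5 = 8.
GR = (1 − 1/5) × 8² / 20 = 0.8 × 64 / 20 = 2.56 dB.
Output = -32 − 2.56 = -34.56 dBFS.

-34.56 dBFS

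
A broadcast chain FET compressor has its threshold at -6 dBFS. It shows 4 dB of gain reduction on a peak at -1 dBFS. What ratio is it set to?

5:1

Input overshoot = -1 − (-6) = 5 dB.
Output overshoot = 5 − 4 = 1 dB.
Ratio = input overshoot / output overshoot = 5 / 1 = 5.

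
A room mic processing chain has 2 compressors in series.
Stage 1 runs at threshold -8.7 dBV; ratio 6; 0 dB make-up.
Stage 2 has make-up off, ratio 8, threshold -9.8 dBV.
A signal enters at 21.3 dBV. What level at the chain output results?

-9.0375 dBV

Stage 1: 30 dB above -8.7 dBV, reduced 6:1 to 5 dB above → -3.7 dBV.
Stage 2: 6.1 dB above -9.8 dBV, reduced 8:1 to 0.7625 dB above → -9.0375 dBV.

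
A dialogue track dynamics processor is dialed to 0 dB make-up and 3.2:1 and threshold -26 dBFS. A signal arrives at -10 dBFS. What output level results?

-21 dBFS

-10 dBFS sits 16 dB over threshold.
3.2:1 compression reduces that to 16/3.2 = 5 dB over.
Output = -26 + 5 = -21 dBFS.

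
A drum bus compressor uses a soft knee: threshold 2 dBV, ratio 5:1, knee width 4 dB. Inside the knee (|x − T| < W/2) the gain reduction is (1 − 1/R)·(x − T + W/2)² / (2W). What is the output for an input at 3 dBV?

2.1 dBV

x − T + W/2 = 3 − 2 + 2 = 3.
GR = (1 − 1/5) × 3² / 8 = 0.8 × 9 / 8 = 0.9 dB.
Output = 3 − 0.9 = 2.1 dBV.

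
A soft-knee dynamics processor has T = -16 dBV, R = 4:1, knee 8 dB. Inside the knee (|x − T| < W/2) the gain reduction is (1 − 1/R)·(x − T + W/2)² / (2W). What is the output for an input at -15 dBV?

x − T + W/2 = -15 − (-16) + 4 = 5.
GR = (1 − 1/4) × 5² / 16 = 0.75 × 25 / 16 = 1.171875 dB.
Output = -15 − 1.171875 = -16.171875 dBV.

-16.171875 dBV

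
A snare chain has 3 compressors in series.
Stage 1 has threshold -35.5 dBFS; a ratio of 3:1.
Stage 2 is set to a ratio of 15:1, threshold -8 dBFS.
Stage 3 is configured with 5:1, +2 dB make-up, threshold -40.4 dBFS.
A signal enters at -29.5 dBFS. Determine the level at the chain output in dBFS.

Stage 1: overshoot 6 dB → 6/3 = 2 dB → -33.5 dBFS.
Stage 2: below threshold (-33.5 ≤ -8); passes unchanged; output -33.5 dBFS.
Stage 3: 6.9 dB above -40.4 dBFS, reduced 5:1 to 1.38 dB above → -39.02 dBFS; +2 dB make-up → -37.02 dBFS.

-37.02 dBFS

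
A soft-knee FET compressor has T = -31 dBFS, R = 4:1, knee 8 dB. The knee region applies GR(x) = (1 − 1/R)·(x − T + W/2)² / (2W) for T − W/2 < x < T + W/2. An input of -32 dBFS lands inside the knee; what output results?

x − T + W/2 = -32 − (-31) + 4 = 3.
GR = (1 − 1/4) × 3² / 16 = 0.75 × 9 / 16 = 0.421875 dB.
Output = -32 − 0.421875 = -32.421875 dBFS.

-32.421875 dBFS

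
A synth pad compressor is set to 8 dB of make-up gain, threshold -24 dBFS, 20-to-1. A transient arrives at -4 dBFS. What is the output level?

Overshoot: -4 − (-24) = 20 dB.
The 20 dB excess becomes 1 dB after 20:1 reduction.
So the level is -24 + 1 = -23 dBFS; make-up adds 8 dB, giving -15 dBFS.

-15 dBFS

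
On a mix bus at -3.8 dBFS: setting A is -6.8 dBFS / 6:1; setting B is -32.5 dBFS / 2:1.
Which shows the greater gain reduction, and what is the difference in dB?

A: 3 dB over, compressed to 0.5 dB over, so 2.5 dB of GR.
B: 28.7 dB over, compressed to 14.35 dB over, so 14.35 dB of GR.
Difference: 11.85 dB in favour of B.

B, by 11.85 dB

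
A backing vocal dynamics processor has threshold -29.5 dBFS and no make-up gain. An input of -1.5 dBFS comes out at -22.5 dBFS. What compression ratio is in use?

Input overshoot = -1.5 − (-29.5) = 28 dB; output overshoot = -22.5 − (-29.5) = 7 dB.
Ratio = 28 / 7 = 4.

4:1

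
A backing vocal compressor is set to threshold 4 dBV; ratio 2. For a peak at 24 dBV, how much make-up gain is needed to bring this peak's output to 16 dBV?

Overshoot 20 dB → 20/2 = 10 dB after compression, so the compressed level is 4 + 10 = 14 dBV.
Make-up = target − compressed = 16 − 14 = 2 dB.

2 dB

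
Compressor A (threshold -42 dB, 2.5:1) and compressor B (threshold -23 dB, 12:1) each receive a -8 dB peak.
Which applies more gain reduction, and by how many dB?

A: GR = 34 − 34/2.5 = 20.4 dB.
B: GR = 15 − 15/12 = 13.75 dB.
A applies 6.65 dB more gain reduction.

A, by 6.65 dB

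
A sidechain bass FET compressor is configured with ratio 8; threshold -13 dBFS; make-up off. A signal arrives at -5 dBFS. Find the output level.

The input is 8 dB above the -13 dBFS threshold.
8:1 compression reduces that to 8/8 = 1 dB over.
That puts the output at -12 dBFS.

-12 dBFS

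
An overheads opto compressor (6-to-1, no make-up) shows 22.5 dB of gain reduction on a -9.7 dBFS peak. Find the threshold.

-36.7 dBFS

Let T be the threshold. Output overshoot = (input overshoot)/R, so -32.2 − T = (-9.7 − T)/6.
6·(-32.2 − T) = -9.7 − T → 5·T = -193.2 − (-9.7) = -183.5.
T = -183.5/5 = -36.7 dBFS.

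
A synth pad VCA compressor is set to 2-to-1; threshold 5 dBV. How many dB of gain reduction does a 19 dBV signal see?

Overshoot = 19 − 5 = 14 dB.
A 2:1 ratio leaves 7 dB of that excess.
So the signal is attenuated by 14 − 7 = 7 dB.

7 dB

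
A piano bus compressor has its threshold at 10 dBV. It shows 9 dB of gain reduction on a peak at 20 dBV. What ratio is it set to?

Input overshoot = 20 − 10 = 10 dB.
Output overshoot = 10 − 9 = 1 dB.
Ratio = input overshoot / output overshoot = 10 / 1 = 10.

10:1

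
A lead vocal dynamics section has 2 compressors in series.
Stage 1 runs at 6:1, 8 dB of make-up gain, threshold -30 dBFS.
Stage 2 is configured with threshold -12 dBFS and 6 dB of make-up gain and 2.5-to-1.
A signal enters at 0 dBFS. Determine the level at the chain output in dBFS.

Stage 1: 0 dBFS is 30 dB over -30 dBFS; at 6:1 that becomes 5 dB over, giving -25 dBFS; +8 dB make-up → -17 dBFS.
Stage 2: -17 dBFS is at or below the -12 dBFS threshold — no compression; make-up brings it to -11 dBFS.

-11 dBFS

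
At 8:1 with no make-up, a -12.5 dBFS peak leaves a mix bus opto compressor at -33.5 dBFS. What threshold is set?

-36.5 dBFS

Input is 24 dB above T (since output overshoot × R = input overshoot: (-33.5 − T)·8 = -12.5 − T gives T = -36.5 dBFS).
Check: -36.5 + (-12.5 − (-36.5))/8 = -36.5 + 3 = -33.5 dBFS. ✓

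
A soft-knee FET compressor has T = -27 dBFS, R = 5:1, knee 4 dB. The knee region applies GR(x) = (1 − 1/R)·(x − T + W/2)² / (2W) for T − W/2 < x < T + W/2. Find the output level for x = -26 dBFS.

-26.9 dBFS

x − T + W/2 = -26 − (-27) + 2 = 3.
GR = (1 − 1/5) × 3² / 8 = 0.8 × 9 / 8 = 0.9 dB.
Output = -26 − 0.9 = -26.9 dBFS.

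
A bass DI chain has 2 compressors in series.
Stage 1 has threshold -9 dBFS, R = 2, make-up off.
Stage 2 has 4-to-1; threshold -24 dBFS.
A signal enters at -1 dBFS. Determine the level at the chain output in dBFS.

-19.25 dBFS

Stage 1: 8 dB above -9 dBFS, reduced 2:1 to 4 dB above → -5 dBFS.
Stage 2: 19 dB above -24 dBFS, reduced 4:1 to 4.75 dB above → -19.25 dBFS.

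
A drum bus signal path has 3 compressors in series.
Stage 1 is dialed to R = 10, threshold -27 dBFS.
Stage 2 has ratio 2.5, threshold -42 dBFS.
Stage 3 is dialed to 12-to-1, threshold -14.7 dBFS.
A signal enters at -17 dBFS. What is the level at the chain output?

Stage 1: 10 dB above -27 dBFS, reduced 10:1 to 1 dB above → -26 dBFS.
Stage 2: 16 dB above -42 dBFS, reduced 2.5:1 to 6.4 dB above → -35.6 dBFS.
Stage 3: -35.6 dBFS ≤ -14.7 dBFS, so stage 3 doesn't engage; output -35.6 dBFS.

-35.6 dBFS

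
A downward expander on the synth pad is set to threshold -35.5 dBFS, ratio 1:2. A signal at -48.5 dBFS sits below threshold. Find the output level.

-61.5 dBFS

Below threshold, a 1:2 expander applies gain = (2−1)×(T − x) of attenuation.
(2−1) × 13 = 13 dB, so output = -48.5 − 13 = -61.5 dBFS.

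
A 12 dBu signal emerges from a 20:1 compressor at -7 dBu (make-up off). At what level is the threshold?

Gain reduction = 12 − (-7) = 19 dB; output overshoot = GR / (R − 1) = 19 / 19 = 1 dB.
Threshold = output − output overshoot = -7 − 1 = -8 dBu.

-8 dBu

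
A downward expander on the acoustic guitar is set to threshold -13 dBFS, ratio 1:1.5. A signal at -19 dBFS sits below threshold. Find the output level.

-22 dBFS

Undershoot = (-13) − (-19) = 6 dB.
At 1:1.5, that expands to 9 dB under threshold.
Output = -13 − 9 = -22 dBFS.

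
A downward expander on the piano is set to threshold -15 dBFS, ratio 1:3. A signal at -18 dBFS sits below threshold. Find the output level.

The input is 3 dB below the -15 dBFS threshold.
A 1:3 expander multiplies undershoot by 3: 3 × 3 = 9 dB below threshold.
Output = -15 − 9 = -24 dBFS.

-24 dBFS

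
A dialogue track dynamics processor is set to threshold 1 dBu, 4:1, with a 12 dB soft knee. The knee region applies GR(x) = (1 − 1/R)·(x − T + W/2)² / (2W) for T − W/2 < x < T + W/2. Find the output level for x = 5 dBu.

x − T + W/2 = 5 − 1 + 6 = 10.
GR = (1 − 1/4) × 10² / 24 = 0.75 × 100 / 24 = 3.125 dB.
Output = 5 − 3.125 = 1.875 dBu.

1.875 dBu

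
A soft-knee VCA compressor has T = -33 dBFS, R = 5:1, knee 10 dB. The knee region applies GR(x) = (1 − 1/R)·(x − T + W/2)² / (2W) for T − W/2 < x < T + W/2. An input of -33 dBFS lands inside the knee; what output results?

-34 dBFS

x − T + W/2 = -33 − (-33) + 5 = 5.
GR = (1 − 1/5) × 5² / 20 = 0.8 × 25 / 20 = 1 dB.
Output = -33 − 1 = -34 dBFS.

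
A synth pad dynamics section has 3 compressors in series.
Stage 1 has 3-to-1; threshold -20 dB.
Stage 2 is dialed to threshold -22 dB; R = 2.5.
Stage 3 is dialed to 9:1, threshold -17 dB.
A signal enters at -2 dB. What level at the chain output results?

-18.8 dB

Stage 1: 18 dB above -20 dB, reduced 3:1 to 6 dB above → -14 dB.
Stage 2: overshoot 8 dB → 8/2.5 = 3.2 dB → -18.8 dB.
Stage 3: -18.8 dB is at or below the -17 dB threshold — no compression; output -18.8 dB.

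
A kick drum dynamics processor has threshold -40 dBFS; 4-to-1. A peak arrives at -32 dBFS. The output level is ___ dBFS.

Overshoot: -32 − (-40) = 8 dB.
4:1 compression reduces that to 8/4 = 2 dB over.
Output = -40 + 2 = -38 dBFS.

-38 dBFS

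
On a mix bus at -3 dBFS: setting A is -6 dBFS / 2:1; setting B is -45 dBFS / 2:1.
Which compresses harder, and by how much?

A: GR = 3 − 3/2 = 1.5 dB.
B: GR = 42 − 42/2 = 21 dB.
Difference: 19.5 dB in favour of B.

B, by 19.5 dB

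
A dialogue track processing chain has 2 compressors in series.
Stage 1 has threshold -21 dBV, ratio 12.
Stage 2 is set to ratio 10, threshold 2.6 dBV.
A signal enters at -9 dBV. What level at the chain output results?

-20 dBV

Stage 1: -9 dBV is 12 dB over -21 dBV; at 12:1 that becomes 1 dB over, giving -20 dBV.
Stage 2: below threshold (-20 ≤ 2.6); passes unchanged; output -20 dBV.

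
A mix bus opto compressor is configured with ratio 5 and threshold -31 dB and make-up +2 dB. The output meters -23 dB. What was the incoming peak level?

Stripping the +2 dB make-up gives -25 dB at the gain stage.
The compressed level sits -25 − (-31) = 6 dB over threshold.
Undo the ratio: input overshoot = 6 × 5 = 30 dB, giving input = -1 dB.

-1 dB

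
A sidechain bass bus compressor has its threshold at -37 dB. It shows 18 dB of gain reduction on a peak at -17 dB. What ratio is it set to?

10:1

Input overshoot = -17 − (-37) = 20 dB.
Output overshoot = 20 − 18 = 2 dB.
Ratio = input overshoot / output overshoot = 20 / 2 = 10.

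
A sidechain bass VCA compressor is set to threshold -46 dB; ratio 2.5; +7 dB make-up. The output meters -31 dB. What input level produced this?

-26 dB

Remove make-up: -31 − 7 = -38 dB.
That's 8 dB above the -46 dB threshold.
Undo the ratio: input overshoot = 8 × 2.5 = 20 dB, giving input = -26 dB.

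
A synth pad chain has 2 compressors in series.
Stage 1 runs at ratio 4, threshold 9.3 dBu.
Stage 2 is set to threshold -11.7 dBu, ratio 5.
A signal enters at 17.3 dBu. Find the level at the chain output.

-7.1 dBu

Stage 1: overshoot 8 dB → 8/4 = 2 dB → 11.3 dBu.
Stage 2: 23 dB above -11.7 dBu, reduced 5:1 to 4.6 dB above → -7.1 dBu.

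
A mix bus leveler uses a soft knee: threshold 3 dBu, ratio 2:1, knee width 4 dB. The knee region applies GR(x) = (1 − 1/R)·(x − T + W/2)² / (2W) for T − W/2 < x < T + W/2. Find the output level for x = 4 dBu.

x − T + W/2 = 4 − 3 + 2 = 3.
GR = (1 − 1/2) × 3² / 8 = 0.5 × 9 / 8 = 0.5625 dB.
Output = 4 − 0.5625 = 3.4375 dBu.

3.4375 dBu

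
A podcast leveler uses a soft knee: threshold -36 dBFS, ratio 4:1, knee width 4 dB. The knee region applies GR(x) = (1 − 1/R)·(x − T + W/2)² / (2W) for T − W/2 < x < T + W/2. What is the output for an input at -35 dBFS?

-35.84375 dBFS

x − T + W/2 = -35 − (-36) + 2 = 3.
GR = (1 − 1/4) × 3² / 8 = 0.75 × 9 / 8 = 0.84375 dB.
Output = -35 − 0.84375 = -35.84375 dBFS.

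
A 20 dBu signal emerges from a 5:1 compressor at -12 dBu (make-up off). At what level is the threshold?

-20 dBu

Input is 40 dB above T (since output overshoot × R = input overshoot: (-12 − T)·5 = 20 − T gives T = -20 dBu).
Check: -20 + (20 − (-20))/5 = -20 + 8 = -12 dBu. ✓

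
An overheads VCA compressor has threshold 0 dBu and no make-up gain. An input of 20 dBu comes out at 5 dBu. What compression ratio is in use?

Input overshoot = 20 − 0 = 20 dB; output overshoot = 5 − 0 = 5 dB.
Ratio = 20 / 5 = 4.

4:1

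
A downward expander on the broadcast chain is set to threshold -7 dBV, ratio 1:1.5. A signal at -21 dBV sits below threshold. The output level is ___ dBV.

-28 dBV

The input is 14 dB below the -7 dBV threshold.
A 1:1.5 expander multiplies undershoot by 1.5: 14 × 1.5 = 21 dB below threshold.
Output = -7 − 21 = -28 dBV.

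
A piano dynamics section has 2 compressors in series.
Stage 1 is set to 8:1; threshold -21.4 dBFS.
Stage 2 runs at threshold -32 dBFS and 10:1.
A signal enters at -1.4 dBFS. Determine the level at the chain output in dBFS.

-30.69 dBFS

Stage 1: 20 dB above -21.4 dBFS, reduced 8:1 to 2.5 dB above → -18.9 dBFS.
Stage 2: -18.9 dBFS is 13.1 dB over -32 dBFS; at 10:1 that becomes 1.31 dB over, giving -30.69 dBFS.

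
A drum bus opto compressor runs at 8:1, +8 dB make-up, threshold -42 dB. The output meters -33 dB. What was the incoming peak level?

-34 dB

Remove make-up: -33 − 8 = -41 dB.
The compressed level sits -41 − (-42) = 1 dB over threshold.
Before 8:1 compression the overshoot was 1 × 8 = 8 dB, so input = -42 + 8 = -34 dB.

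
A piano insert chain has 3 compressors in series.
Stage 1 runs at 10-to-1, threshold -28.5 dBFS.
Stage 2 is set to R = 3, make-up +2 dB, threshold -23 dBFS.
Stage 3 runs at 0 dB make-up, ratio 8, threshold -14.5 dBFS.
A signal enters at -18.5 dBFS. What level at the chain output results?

-25.5 dBFS

Stage 1: overshoot 10 dB → 10/10 = 1 dB → -27.5 dBFS.
Stage 2: below threshold (-27.5 ≤ -23); passes unchanged; make-up brings it to -25.5 dBFS.
Stage 3: -25.5 dBFS is at or below the -14.5 dBFS threshold — no compression; output -25.5 dBFS.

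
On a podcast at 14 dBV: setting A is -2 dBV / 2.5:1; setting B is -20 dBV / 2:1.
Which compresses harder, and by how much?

A: 16 dB over, compressed to 6.4 dB over, so 9.6 dB of GR.
B: 34 dB over, compressed to 17 dB over, so 17 dB of GR.
B applies 7.4 dB more gain reduction.

B, by 7.4 dB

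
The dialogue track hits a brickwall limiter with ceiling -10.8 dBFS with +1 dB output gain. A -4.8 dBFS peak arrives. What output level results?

A brickwall limiter is an ∞:1 compressor: any input above the ceiling is clamped to -10.8 dBFS.
Output gain then adds 1 dB: -10.8 + 1 = -9.8 dBFS.

-9.8 dBFS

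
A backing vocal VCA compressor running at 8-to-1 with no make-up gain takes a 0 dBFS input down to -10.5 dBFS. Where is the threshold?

Let T be the threshold. Output overshoot = (input overshoot)/R, so -10.5 − T = (0 − T)/8.
8·(-10.5 − T) = 0 − T → 7·T = -84 − 0 = -84.
T = -84/7 = -12 dBFS.

-12 dBFS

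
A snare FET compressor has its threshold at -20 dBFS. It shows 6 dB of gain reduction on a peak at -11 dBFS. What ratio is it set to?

Input overshoot = -11 − (-20) = 9 dB.
Output overshoot = 9 − 6 = 3 dB.
Ratio = input overshoot / output overshoot = 9 / 3 = 3.

3:1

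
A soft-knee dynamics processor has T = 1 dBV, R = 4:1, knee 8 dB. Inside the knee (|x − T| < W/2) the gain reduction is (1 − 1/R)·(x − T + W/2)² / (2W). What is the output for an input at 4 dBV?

x − T + W/2 = 4 − 1 + 4 = 7.
GR = (1 − 1/4) × 7² / 16 = 0.75 × 49 / 16 = 2.296875 dB.
Output = 4 − 2.296875 = 1.703125 dBV.

1.703125 dBV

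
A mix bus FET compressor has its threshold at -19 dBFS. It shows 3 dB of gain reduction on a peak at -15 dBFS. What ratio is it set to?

4:1

Input overshoot = -15 − (-19) = 4 dB.
Output overshoot = 4 − 3 = 1 dB.
Ratio = input overshoot / output overshoot = 4 / 1 = 4.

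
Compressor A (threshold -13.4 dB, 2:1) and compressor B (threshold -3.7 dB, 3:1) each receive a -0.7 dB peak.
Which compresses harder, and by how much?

A: GR = 12.7 − 12.7/2 = 6.35 dB.
B: GR = 3 − 3/3 = 2 dB.
A reduces 4.35 dB more.

A, by 4.35 dB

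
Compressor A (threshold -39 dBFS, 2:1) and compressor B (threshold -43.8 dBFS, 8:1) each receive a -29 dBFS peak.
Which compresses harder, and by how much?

A: 10 dB over, compressed to 5 dB over, so 5 dB of GR.
B: 14.8 dB over, compressed to 1.85 dB over, so 12.95 dB of GR.
B reduces 7.95 dB more.

B, by 7.95 dB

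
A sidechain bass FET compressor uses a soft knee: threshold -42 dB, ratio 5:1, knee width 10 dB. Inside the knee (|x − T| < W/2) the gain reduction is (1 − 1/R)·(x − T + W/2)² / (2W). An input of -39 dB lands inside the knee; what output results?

x − T + W/2 = -39 − (-42) + 5 = 8.
GR = (1 − 1/5) × 8² / 20 = 0.8 × 64 / 20 = 2.56 dB.
Output = -39 − 2.56 = -41.56 dB.

-41.56 dB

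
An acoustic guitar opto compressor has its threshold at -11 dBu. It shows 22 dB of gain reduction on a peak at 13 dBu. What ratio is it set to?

12:1

Input overshoot = 13 − (-11) = 24 dB.
Output overshoot = 24 − 22 = 2 dB.
Ratio = input overshoot / output overshoot = 24 / 2 = 12.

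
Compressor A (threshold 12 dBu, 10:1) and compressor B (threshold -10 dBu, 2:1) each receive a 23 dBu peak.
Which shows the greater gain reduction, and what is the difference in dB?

B, by 6.6 dB

A: GR = 11 − 11/10 = 9.9 dB.
B: GR = 33 − 33/2 = 16.5 dB.
B reduces 6.6 dB more.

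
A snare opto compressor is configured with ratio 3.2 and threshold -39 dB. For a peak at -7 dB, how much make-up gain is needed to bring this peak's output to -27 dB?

2 dB

Overshoot 32 dB → 32/3.2 = 10 dB after compression, so the compressed level is -39 + 10 = -29 dB.
Make-up = target − compressed = -27 − (-29) = 2 dB.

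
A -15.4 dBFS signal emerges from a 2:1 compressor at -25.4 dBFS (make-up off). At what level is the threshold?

Gain reduction = -15.4 − (-25.4) = 10 dB; output overshoot = GR / (R − 1) = 10 / 1 = 10 dB.
Threshold = output − output overshoot = -25.4 − 10 = -35.4 dBFS.

-35.4 dBFS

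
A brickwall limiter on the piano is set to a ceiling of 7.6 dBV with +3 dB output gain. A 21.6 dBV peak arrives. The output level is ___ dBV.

10.6 dBV

A brickwall limiter is an ∞:1 compressor: any input above the ceiling is clamped to 7.6 dBV.
Output gain then adds 3 dB: 7.6 + 3 = 10.6 dBV.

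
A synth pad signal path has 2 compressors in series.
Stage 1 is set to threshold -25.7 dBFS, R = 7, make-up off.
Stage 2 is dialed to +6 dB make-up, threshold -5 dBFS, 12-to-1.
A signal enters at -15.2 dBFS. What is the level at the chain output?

-18.2 dBFS

Stage 1: 10.5 dB above -25.7 dBFS, reduced 7:1 to 1.5 dB above → -24.2 dBFS.
Stage 2: below threshold (-24.2 ≤ -5); passes unchanged; make-up brings it to -18.2 dBFS.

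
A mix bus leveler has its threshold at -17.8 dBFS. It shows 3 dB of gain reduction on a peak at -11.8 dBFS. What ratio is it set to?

Input overshoot = -11.8 − (-17.8) = 6 dB.
Output overshoot = 6 − 3 = 3 dB.
Ratio = input overshoot / output overshoot = 6 / 3 = 2.

2:1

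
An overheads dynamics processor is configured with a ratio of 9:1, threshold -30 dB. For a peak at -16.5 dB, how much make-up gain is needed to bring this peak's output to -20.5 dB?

Without make-up, output = threshold + overshoot/9 = -30 + 1.5 = -28.5 dB.
Gap to target: 8 dB.

8 dB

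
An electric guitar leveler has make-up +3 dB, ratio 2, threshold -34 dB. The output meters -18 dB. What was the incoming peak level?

Before make-up, the level was -18 − 3 = -21 dB.
That's 13 dB above the -34 dB threshold.
Undo the ratio: input overshoot = 13 × 2 = 26 dB, giving input = -8 dB.

-8 dB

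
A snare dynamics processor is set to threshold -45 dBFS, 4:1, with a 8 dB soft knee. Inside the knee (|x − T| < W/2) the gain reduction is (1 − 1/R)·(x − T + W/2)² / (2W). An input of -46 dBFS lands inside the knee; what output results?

x − T + W/2 = -46 − (-45) + 4 = 3.
GR = (1 − 1/4) × 3² / 16 = 0.75 × 9 / 16 = 0.421875 dB.
Output = -46 − 0.421875 = -46.421875 dBFS.

-46.421875 dBFS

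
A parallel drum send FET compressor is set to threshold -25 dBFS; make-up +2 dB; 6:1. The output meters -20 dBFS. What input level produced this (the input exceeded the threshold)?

-7 dBFS

Stripping the +2 dB make-up gives -22 dBFS at the gain stage.
That's 3 dB above the -25 dBFS threshold.
Undo the ratio: input overshoot = 3 × 6 = 18 dB, giving input = -7 dBFS.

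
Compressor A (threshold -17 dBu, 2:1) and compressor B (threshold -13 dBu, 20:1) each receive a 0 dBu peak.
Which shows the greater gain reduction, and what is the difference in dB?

A: overshoot 17 dB → output overshoot 8.5 dB → GR 8.5 dB.
B: overshoot 13 dB → output overshoot 0.65 dB → GR 12.35 dB.
Difference: 3.85 dB in favour of B.

B, by 3.85 dB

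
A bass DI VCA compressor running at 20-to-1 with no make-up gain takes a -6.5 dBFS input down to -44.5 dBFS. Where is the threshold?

-46.5 dBFS

Gain reduction = -6.5 − (-44.5) = 38 dB; output overshoot = GR / (R − 1) = 38 / 19 = 2 dB.
Threshold = output − output overshoot = -44.5 − 2 = -46.5 dBFS.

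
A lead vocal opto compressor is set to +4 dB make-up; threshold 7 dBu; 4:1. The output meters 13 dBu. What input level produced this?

Before make-up, the level was 13 − 4 = 9 dBu.
The compressed level sits 9 − 7 = 2 dB over threshold.
Input overshoot = R × output overshoot = 8 dB → input = 7 + 8 = 15 dBu.

15 dBu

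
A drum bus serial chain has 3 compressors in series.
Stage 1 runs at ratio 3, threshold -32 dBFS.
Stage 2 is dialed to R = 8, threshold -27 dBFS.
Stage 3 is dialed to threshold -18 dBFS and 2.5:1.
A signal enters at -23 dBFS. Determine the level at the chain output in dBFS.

Stage 1: 9 dB above -32 dBFS, reduced 3:1 to 3 dB above → -29 dBFS.
Stage 2: -29 dBFS is at or below the -27 dBFS threshold — no compression; output -29 dBFS.
Stage 3: -29 dBFS ≤ -18 dBFS, so stage 3 doesn't engage; output -29 dBFS.

-29 dBFS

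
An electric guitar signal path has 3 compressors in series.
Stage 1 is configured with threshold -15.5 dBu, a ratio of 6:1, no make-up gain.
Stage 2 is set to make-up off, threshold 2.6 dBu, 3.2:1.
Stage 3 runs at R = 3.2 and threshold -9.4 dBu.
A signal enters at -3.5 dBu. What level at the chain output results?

Stage 1: overshoot 12 dB → 12/6 = 2 dB → -13.5 dBu.
Stage 2: -13.5 dBu is at or below the 2.6 dBu threshold — no compression; output -13.5 dBu.
Stage 3: -13.5 dBu ≤ -9.4 dBu, so stage 3 doesn't engage; output -13.5 dBu.

-13.5 dBu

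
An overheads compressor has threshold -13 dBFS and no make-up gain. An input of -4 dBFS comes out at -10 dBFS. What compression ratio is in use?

3:1

Input overshoot = -4 − (-13) = 9 dB; output overshoot = -10 − (-13) = 3 dB.
Ratio = 9 / 3 = 3.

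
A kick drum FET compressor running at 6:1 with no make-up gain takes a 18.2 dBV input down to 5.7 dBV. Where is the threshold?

3.2 dBV

Gain reduction = 18.2 − 5.7 = 12.5 dB; output overshoot = GR / (R − 1) = 12.5 / 5 = 2.5 dB.
Threshold = output − output overshoot = 5.7 − 2.5 = 3.2 dBV.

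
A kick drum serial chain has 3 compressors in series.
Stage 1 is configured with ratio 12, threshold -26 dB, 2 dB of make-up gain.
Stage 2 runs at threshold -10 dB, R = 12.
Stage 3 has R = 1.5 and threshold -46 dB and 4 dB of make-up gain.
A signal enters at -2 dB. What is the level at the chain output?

Stage 1: -2 dB is 24 dB over -26 dB; at 12:1 that becomes 2 dB over, giving -24 dB; +2 dB make-up → -22 dB.
Stage 2: below threshold (-22 ≤ -10); passes unchanged; output -22 dB.
Stage 3: -22 dB is 24 dB over -46 dB; at 1.5:1 that becomes 16 dB over, giving -30 dB; +4 dB make-up → -26 dB.

-26 dB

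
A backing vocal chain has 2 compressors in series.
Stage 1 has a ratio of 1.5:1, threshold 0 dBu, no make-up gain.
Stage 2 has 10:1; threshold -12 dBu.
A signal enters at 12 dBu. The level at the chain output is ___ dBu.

Stage 1: 12 dB above 0 dBu, reduced 1.5:1 to 8 dB above → 8 dBu.
Stage 2: 20 dB above -12 dBu, reduced 10:1 to 2 dB above → -10 dBu.

-10 dBu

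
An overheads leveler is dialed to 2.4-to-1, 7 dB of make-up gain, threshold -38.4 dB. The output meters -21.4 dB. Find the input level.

-14.4 dB

Before make-up, the level was -21.4 − 7 = -28.4 dB.
The compressed level sits -28.4 − (-38.4) = 10 dB over threshold.
Before 2.4:1 compression the overshoot was 10 × 2.4 = 24 dB, so input = -38.4 + 24 = -14.4 dB.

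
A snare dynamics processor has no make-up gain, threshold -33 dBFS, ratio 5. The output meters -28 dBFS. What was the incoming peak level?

-8 dBFS

Post-compression overshoot = -28 − (-33) = 5 dB.
Input overshoot = R × output overshoot = 25 dB → input = -33 + 25 = -8 dBFS.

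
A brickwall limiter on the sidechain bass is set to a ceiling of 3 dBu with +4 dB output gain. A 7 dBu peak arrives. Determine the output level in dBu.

A brickwall limiter is an ∞:1 compressor: any input above the ceiling is clamped to 3 dBu.
Output gain then adds 4 dB: 3 + 4 = 7 dBu.

7 dBu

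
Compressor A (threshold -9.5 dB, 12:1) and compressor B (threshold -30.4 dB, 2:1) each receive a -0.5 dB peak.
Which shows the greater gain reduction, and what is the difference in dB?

B, by 6.7 dB

A: GR = 9 − 9/12 = 8.25 dB.
B: GR = 29.9 − 29.9/2 = 14.95 dB.
B applies 6.7 dB more gain reduction.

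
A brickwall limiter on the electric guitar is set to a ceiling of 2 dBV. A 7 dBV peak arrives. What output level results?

A brickwall limiter is an ∞:1 compressor: any input above the ceiling is clamped to 2 dBV.

2 dBV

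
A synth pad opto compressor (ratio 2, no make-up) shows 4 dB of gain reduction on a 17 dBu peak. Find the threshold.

9 dBu

Let T be the threshold. Output overshoot = (input overshoot)/R, so 13 − T = (17 − T)/2.
2·(13 − T) = 17 − T → 1·T = 26 − 17 = 9.
T = 9/1 = 9 dBu.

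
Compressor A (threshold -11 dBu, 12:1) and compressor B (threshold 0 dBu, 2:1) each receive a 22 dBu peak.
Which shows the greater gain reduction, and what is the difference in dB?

A, by 19.25 dB

A: 33 dB over, compressed to 2.75 dB over, so 30.25 dB of GR.
B: 22 dB over, compressed to 11 dB over, so 11 dB of GR.
A reduces 19.25 dB more.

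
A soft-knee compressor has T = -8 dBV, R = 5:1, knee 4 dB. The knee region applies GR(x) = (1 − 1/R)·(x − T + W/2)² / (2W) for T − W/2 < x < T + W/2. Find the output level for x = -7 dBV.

-7.9 dBV

x − T + W/2 = -7 − (-8) + 2 = 3.
GR = (1 − 1/5) × 3² / 8 = 0.8 × 9 / 8 = 0.9 dB.
Output = -7 − 0.9 = -7.9 dBV.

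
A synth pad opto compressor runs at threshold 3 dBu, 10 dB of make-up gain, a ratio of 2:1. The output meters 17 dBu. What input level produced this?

Remove make-up: 17 − 10 = 7 dBu.
That's 4 dB above the 3 dBu threshold.
Before 2:1 compression the overshoot was 4 × 2 = 8 dB, so input = 3 + 8 = 11 dBu.

11 dBu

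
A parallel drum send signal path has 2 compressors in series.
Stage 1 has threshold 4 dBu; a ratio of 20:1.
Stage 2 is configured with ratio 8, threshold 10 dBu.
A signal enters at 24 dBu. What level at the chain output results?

5 dBu

Stage 1: overshoot 20 dB → 20/20 = 1 dB → 5 dBu.
Stage 2: 5 dBu is at or below the 10 dBu threshold — no compression; output 5 dBu.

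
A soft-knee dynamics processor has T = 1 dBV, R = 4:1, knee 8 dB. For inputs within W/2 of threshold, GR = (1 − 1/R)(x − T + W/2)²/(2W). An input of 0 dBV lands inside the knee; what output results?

-0.421875 dBV

x − T + W/2 = 0 − 1 + 4 = 3.
GR = (1 − 1/4) × 3² / 16 = 0.75 × 9 / 16 = 0.421875 dB.
Output = 0 − 0.421875 = -0.421875 dBV.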